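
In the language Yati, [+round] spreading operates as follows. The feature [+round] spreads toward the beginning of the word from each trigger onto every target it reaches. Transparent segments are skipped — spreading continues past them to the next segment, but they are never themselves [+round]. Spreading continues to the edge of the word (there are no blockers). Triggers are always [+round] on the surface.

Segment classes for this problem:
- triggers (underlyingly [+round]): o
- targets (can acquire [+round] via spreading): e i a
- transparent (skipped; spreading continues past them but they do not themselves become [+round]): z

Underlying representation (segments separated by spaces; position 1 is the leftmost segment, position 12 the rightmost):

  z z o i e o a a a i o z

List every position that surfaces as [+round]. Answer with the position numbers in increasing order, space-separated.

3 4 5 6 7 8 9 10 11

From /o/ at 3 leftward: 2 /z/ transparent; 1 /z/ transparent; word edge.
From /o/ at 6 leftward: 5 /e/ → [+round]; 4 /i/ → [+round]; 3 /o/ is itself a trigger — this domain ends here.
From /o/ at 11 leftward: 10 /i/ → [+round]; 9 /a/ → [+round]; 8 /a/ → [+round]; 7 /a/ → [+round]; 6 /o/ is itself a trigger — this domain ends here.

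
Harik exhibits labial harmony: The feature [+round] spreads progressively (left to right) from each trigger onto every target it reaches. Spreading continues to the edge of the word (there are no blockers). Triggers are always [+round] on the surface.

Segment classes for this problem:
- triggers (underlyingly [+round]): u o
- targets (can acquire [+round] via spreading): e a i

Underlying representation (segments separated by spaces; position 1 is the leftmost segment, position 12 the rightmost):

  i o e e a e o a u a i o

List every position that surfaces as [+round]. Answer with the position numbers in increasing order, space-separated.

2 3 4 5 6 7 8 9 10 11 12

From /o/ at 2 rightward: 3 /e/ → [+round]; 4 /e/ → [+round]; 5 /a/ → [+round]; 6 /e/ → [+round]; 7 /o/ is itself a trigger — this domain ends here.
From /o/ at 7 rightward: 8 /a/ → [+round]; 9 /u/ is itself a trigger — this domain ends here.
From /u/ at 9 rightward: 10 /a/ → [+round]; 11 /i/ → [+round]; 12 /o/ is itself a trigger — this domain ends here.
From /o/ at 12 rightward: word edge.
Target with no active source: position 1 stays [-round].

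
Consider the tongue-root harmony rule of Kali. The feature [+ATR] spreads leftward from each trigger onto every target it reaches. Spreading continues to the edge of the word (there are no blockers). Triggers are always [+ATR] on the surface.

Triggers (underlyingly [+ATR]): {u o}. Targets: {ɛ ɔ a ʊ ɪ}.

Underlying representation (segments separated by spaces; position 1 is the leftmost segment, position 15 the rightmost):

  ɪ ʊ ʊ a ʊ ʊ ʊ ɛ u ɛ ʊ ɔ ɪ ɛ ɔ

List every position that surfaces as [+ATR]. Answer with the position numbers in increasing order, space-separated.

From /u/ at 9 leftward: 8 /ɛ/ → [+ATR]; 7 /ʊ/ → [+ATR]; 6 /ʊ/ → [+ATR]; 5 /ʊ/ → [+ATR]; 4 /a/ → [+ATR]; 3 /ʊ/ → [+ATR]; 2 /ʊ/ → [+ATR]; 1 /ɪ/ → [+ATR]; word edge.
Targets with no active source: positions 10 11 12 13 14 15 stay [-ATR].

1 2 3 4 5 6 7 8 9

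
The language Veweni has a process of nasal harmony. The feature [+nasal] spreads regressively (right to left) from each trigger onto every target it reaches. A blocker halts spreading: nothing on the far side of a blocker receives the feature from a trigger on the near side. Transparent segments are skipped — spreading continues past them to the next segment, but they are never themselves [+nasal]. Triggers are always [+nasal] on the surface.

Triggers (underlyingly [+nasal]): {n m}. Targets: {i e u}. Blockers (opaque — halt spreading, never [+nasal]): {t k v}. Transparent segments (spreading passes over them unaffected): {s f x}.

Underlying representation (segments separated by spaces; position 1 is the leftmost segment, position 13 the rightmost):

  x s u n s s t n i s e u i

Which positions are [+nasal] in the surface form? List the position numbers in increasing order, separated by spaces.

3 4 8

From /n/ at 4 leftward: 3 /u/ → [+nasal]; 2 /s/ transparent; 1 /x/ transparent; word edge.
From /n/ at 8 leftward: 7 /t/ blocks.
Targets with no active source: positions 9 11 12 13 stay [-nasal].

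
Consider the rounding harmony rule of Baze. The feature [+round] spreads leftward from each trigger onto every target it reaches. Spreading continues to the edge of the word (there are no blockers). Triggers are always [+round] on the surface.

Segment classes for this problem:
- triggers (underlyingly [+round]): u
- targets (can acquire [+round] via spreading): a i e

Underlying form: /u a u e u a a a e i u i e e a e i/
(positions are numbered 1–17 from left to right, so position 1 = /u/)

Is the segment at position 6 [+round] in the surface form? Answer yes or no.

From /u/ at 1 leftward: word edge.
From /u/ at 3 leftward: 2 /a/ → [+round]; 1 /u/ is itself a trigger — this domain ends here.
From /u/ at 5 leftward: 4 /e/ → [+round]; 3 /u/ is itself a trigger — this domain ends here.
From /u/ at 11 leftward: 10 /i/ → [+round]; 9 /e/ → [+round]; 8 /a/ → [+round]; 7 /a/ → [+round]; 6 /a/ → [+round]; 5 /u/ is itself a trigger — this domain ends here.
Targets with no active source: positions 12 13 14 15 16 17 stay [-round].
[+round] positions on the surface: 1 2 3 4 5 6 7 8 9 10 11.

yes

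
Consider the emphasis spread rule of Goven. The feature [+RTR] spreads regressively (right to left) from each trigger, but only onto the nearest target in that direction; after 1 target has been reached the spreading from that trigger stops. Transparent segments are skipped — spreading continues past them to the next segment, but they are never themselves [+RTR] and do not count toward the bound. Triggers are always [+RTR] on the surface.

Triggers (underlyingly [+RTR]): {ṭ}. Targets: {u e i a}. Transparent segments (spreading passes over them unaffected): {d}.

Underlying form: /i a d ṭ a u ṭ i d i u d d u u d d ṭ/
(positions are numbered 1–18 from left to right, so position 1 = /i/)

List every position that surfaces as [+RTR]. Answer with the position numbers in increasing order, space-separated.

From /ṭ/ at 4 leftward: 3 /d/ transparent; 2 /a/ → [+RTR]; bound reached.
From /ṭ/ at 7 leftward: 6 /u/ → [+RTR]; bound reached.
From /ṭ/ at 18 leftward: 17 /d/ transparent; 16 /d/ transparent; 15 /u/ → [+RTR]; bound reached.
Targets with no active source: positions 1 5 8 10 11 14 stay [-emphatic].

2 4 6 7 15 18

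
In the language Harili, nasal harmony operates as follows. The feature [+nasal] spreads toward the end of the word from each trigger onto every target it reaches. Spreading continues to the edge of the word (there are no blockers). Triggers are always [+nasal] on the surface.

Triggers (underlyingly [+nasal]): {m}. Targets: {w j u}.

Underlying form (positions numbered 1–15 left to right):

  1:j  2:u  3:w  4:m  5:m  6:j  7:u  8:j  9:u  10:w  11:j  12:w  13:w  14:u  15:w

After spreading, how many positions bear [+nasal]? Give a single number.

From /m/ at 4 rightward: 5 /m/ is itself a trigger — this domain ends here.
From /m/ at 5 rightward: 6 /j/ → [+nasal]; 7 /u/ → [+nasal]; 8 /j/ → [+nasal]; 9 /u/ → [+nasal]; 10 /w/ → [+nasal]; 11 /j/ → [+nasal]; 12 /w/ → [+nasal]; 13 /w/ → [+nasal]; 14 /u/ → [+nasal]; 15 /w/ → [+nasal]; word edge.
Targets with no active source: positions 1 2 3 stay [-nasal].
[+nasal] positions on the surface: 4 5 6 7 8 9 10 11 12 13 14 15.

12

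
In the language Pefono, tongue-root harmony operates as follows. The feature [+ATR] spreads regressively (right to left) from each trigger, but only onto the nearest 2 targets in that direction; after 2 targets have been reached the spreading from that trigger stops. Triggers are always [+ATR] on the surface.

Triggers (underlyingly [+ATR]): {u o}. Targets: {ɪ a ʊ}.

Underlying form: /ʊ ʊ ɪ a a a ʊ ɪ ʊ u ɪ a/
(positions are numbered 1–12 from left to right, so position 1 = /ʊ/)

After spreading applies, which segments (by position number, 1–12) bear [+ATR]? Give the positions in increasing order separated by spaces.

8 9 10

From /u/ at 10 leftward: 9 /ʊ/ → [+ATR]; 8 /ɪ/ → [+ATR]; bound reached.
Targets with no active source: positions 1 2 3 4 5 6 7 11 12 stay [-ATR].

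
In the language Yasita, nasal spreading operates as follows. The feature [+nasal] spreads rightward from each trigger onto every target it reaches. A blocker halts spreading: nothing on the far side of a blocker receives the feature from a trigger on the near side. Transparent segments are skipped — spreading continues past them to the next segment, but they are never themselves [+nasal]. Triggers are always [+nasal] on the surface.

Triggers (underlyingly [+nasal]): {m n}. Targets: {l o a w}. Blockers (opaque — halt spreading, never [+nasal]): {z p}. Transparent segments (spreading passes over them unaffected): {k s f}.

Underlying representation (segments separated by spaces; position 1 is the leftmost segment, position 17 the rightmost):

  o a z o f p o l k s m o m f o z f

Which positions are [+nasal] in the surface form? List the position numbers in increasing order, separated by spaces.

11 12 13 15

From /m/ at 11 rightward: 12 /o/ → [+nasal]; 13 /m/ is itself a trigger — this domain ends here.
From /m/ at 13 rightward: 14 /f/ transparent; 15 /o/ → [+nasal]; 16 /z/ blocks.
Targets with no active source: positions 1 2 4 7 8 stay [-nasal].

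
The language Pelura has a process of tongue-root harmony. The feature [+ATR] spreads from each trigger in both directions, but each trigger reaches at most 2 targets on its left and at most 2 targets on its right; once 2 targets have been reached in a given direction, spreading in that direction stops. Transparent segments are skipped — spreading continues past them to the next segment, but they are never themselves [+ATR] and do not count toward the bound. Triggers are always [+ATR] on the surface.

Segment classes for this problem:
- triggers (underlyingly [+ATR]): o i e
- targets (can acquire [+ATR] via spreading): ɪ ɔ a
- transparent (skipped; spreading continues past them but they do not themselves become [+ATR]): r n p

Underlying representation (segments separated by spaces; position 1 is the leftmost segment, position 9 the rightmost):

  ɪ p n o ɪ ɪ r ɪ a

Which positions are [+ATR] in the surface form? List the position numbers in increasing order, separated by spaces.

From /o/ at 4 rightward: 5 /ɪ/ → [+ATR]; 6 /ɪ/ → [+ATR]; bound reached.
From /o/ at 4 leftward: 3 /n/ transparent; 2 /p/ transparent; 1 /ɪ/ → [+ATR]; word edge.
Targets with no active source: positions 8 9 stay [-ATR].

1 4 5 6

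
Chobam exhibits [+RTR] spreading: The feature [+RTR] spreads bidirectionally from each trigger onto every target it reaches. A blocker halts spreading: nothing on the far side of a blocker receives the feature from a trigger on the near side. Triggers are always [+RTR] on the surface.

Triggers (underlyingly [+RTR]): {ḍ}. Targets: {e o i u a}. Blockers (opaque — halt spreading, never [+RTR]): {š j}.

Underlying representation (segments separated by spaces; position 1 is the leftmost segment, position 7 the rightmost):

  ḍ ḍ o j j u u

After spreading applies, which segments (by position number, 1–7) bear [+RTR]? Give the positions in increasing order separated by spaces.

1 2 3

From /ḍ/ at 1 rightward: 2 /ḍ/ is itself a trigger — this domain ends here.
From /ḍ/ at 1 leftward: word edge.
From /ḍ/ at 2 rightward: 3 /o/ → [+RTR]; 4 /j/ blocks.
From /ḍ/ at 2 leftward: 1 /ḍ/ is itself a trigger — this domain ends here.
Targets with no active source: positions 6 7 stay [-emphatic].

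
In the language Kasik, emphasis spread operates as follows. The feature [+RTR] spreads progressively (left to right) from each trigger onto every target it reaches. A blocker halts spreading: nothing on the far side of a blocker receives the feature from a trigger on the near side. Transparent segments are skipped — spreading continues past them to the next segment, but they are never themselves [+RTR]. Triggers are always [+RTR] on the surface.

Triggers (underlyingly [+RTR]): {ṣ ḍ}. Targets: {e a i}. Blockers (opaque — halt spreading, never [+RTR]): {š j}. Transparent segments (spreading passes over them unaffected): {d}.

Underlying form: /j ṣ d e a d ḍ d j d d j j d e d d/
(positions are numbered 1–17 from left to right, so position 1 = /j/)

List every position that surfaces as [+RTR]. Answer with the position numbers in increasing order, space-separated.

2 4 5 7

From /ṣ/ at 2 rightward: 3 /d/ transparent; 4 /e/ → [+RTR]; 5 /a/ → [+RTR]; 6 /d/ transparent; 7 /ḍ/ is itself a trigger — this domain ends here.
From /ḍ/ at 7 rightward: 8 /d/ transparent; 9 /j/ blocks.
Target with no active source: position 15 stays [-emphatic].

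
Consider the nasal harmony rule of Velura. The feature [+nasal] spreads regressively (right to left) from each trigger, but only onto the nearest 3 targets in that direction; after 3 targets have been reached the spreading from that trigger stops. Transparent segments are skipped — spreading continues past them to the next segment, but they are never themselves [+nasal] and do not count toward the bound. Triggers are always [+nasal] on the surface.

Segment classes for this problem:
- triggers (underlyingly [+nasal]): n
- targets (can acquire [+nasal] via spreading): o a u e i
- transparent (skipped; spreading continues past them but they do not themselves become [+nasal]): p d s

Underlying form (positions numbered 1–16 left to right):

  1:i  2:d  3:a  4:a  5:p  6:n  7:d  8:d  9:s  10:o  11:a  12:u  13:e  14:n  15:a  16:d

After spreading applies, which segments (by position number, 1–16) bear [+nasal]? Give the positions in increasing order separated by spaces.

From /n/ at 6 leftward: 5 /p/ transparent; 4 /a/ → [+nasal]; 3 /a/ → [+nasal]; 2 /d/ transparent; 1 /i/ → [+nasal]; bound reached.
From /n/ at 14 leftward: 13 /e/ → [+nasal]; 12 /u/ → [+nasal]; 11 /a/ → [+nasal]; bound reached.
Targets with no active source: positions 10 15 stay [-nasal].

1 3 4 6 11 12 13 14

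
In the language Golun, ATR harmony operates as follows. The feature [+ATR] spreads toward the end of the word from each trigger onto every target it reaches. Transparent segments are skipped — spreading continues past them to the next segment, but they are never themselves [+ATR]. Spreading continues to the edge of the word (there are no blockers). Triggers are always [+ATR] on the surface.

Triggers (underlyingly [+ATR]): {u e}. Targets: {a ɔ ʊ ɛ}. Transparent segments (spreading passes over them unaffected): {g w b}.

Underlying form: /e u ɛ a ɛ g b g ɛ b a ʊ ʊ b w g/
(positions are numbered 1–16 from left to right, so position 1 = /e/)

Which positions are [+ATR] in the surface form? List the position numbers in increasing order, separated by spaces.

From /e/ at 1 rightward: 2 /u/ is itself a trigger — this domain ends here.
From /u/ at 2 rightward: 3 /ɛ/ → [+ATR]; 4 /a/ → [+ATR]; 5 /ɛ/ → [+ATR]; 6 /g/ transparent; 7 /b/ transparent; 8 /g/ transparent; 9 /ɛ/ → [+ATR]; 10 /b/ transparent; 11 /a/ → [+ATR]; 12 /ʊ/ → [+ATR]; 13 /ʊ/ → [+ATR]; 14 /b/ transparent; 15 /w/ transparent; 16 /g/ transparent; word edge.

1 2 3 4 5 9 11 12 13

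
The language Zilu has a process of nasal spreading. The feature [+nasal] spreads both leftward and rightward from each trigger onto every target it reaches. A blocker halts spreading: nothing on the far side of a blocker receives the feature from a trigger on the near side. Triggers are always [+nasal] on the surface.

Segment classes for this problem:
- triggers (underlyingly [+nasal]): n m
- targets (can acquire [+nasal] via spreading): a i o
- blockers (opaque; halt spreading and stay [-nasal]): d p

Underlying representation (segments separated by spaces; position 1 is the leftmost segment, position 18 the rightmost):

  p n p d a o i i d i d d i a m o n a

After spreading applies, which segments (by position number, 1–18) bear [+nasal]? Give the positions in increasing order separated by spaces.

2 13 14 15 16 17 18

From /n/ at 2 rightward: 3 /p/ blocks.
From /n/ at 2 leftward: 1 /p/ blocks.
From /m/ at 15 rightward: 16 /o/ → [+nasal]; 17 /n/ is itself a trigger — this domain ends here.
From /m/ at 15 leftward: 14 /a/ → [+nasal]; 13 /i/ → [+nasal]; 12 /d/ blocks.
From /n/ at 17 rightward: 18 /a/ → [+nasal]; word edge.
From /n/ at 17 leftward: 16 /o/ → [+nasal]; 15 /m/ is itself a trigger — this domain ends here.
Targets with no active source: positions 5 6 7 8 10 stay [-nasal].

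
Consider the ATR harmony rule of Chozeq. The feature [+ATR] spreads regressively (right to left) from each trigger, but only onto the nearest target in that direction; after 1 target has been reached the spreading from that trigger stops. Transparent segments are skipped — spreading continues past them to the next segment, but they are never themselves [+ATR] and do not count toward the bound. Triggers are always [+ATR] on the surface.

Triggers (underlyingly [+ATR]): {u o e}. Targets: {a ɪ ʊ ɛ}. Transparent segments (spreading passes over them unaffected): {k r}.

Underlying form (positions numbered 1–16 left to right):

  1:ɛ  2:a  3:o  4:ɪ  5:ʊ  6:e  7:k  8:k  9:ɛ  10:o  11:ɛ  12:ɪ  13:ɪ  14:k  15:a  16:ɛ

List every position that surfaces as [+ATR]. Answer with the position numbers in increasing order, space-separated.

From /o/ at 3 leftward: 2 /a/ → [+ATR]; bound reached.
From /e/ at 6 leftward: 5 /ʊ/ → [+ATR]; bound reached.
From /o/ at 10 leftward: 9 /ɛ/ → [+ATR]; bound reached.
Targets with no active source: positions 1 4 11 12 13 15 16 stay [-ATR].

2 3 5 6 9 10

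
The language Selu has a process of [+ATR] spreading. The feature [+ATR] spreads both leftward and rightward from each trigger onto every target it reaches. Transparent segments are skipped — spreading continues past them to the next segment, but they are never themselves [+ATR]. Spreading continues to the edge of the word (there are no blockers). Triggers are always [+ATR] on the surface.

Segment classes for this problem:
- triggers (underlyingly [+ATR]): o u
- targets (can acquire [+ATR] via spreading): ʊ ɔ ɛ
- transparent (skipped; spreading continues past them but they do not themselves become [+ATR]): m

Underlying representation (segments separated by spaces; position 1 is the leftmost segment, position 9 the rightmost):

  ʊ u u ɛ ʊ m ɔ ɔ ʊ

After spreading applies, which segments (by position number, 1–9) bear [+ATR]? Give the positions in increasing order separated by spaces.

From /u/ at 2 rightward: 3 /u/ is itself a trigger — this domain ends here.
From /u/ at 2 leftward: 1 /ʊ/ → [+ATR]; word edge.
From /u/ at 3 rightward: 4 /ɛ/ → [+ATR]; 5 /ʊ/ → [+ATR]; 6 /m/ transparent; 7 /ɔ/ → [+ATR]; 8 /ɔ/ → [+ATR]; 9 /ʊ/ → [+ATR]; word edge.
From /u/ at 3 leftward: 2 /u/ is itself a trigger — this domain ends here.

1 2 3 4 5 7 8 9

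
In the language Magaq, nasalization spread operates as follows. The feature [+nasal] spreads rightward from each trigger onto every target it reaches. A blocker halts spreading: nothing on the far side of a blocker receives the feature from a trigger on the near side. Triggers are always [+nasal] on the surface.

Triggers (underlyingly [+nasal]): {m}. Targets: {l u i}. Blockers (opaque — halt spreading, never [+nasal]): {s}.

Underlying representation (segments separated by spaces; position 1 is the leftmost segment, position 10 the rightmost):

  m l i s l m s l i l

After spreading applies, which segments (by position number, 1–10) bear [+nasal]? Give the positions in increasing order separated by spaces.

From /m/ at 1 rightward: 2 /l/ → [+nasal]; 3 /i/ → [+nasal]; 4 /s/ blocks.
From /m/ at 6 rightward: 7 /s/ blocks.
Targets with no active source: positions 5 8 9 10 stay [-nasal].

1 2 3 6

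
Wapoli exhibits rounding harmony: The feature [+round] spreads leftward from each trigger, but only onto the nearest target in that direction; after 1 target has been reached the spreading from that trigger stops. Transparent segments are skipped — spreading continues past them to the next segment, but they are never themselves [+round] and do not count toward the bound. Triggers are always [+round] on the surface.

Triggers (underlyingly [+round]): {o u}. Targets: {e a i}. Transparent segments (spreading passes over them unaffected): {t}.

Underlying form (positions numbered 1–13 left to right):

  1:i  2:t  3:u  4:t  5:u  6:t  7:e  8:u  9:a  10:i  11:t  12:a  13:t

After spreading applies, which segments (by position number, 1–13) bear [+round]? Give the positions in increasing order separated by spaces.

1 3 5 7 8

From /u/ at 3 leftward: 2 /t/ transparent; 1 /i/ → [+round]; bound reached.
From /u/ at 5 leftward: 4 /t/ transparent; 3 /u/ is itself a trigger — this domain ends here.
From /u/ at 8 leftward: 7 /e/ → [+round]; bound reached.
Targets with no active source: positions 9 10 12 stay [-round].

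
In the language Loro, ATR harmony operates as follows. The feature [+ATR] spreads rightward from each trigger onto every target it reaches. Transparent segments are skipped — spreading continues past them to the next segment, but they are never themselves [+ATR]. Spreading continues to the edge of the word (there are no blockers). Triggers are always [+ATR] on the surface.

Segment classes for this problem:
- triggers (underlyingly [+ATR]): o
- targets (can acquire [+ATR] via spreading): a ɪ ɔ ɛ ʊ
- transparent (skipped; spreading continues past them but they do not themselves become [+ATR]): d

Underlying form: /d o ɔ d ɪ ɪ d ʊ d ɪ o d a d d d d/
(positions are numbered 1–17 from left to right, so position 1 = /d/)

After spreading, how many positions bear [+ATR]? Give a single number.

8

From /o/ at 2 rightward: 3 /ɔ/ → [+ATR]; 4 /d/ transparent; 5 /ɪ/ → [+ATR]; 6 /ɪ/ → [+ATR]; 7 /d/ transparent; 8 /ʊ/ → [+ATR]; 9 /d/ transparent; 10 /ɪ/ → [+ATR]; 11 /o/ is itself a trigger — this domain ends here.
From /o/ at 11 rightward: 12 /d/ transparent; 13 /a/ → [+ATR]; 14 /d/ transparent; 15 /d/ transparent; 16 /d/ transparent; 17 /d/ transparent; word edge.
[+ATR] positions on the surface: 2 3 5 6 8 10 11 13.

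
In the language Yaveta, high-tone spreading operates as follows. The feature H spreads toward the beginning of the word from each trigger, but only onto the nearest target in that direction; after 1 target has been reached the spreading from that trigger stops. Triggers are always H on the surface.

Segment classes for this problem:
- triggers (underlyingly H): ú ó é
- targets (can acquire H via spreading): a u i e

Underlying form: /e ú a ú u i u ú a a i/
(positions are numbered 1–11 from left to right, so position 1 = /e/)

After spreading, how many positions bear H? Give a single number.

From /ú/ at 2 leftward: 1 /e/ → H; bound reached.
From /ú/ at 4 leftward: 3 /a/ → H; bound reached.
From /ú/ at 8 leftward: 7 /u/ → H; bound reached.
Targets with no active source: positions 5 6 9 10 11 stay [-high tone].
H positions on the surface: 1 2 3 4 7 8.

6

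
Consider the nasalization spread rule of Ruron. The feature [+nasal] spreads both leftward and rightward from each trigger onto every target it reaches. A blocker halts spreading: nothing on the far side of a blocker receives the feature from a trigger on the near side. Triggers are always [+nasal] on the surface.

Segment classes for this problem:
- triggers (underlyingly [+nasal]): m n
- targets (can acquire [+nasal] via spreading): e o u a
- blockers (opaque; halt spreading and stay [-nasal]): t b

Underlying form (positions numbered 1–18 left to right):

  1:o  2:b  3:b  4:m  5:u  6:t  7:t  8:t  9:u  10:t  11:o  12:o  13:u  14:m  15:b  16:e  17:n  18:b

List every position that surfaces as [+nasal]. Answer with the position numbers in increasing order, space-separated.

4 5 11 12 13 14 16 17

From /m/ at 4 rightward: 5 /u/ → [+nasal]; 6 /t/ blocks.
From /m/ at 4 leftward: 3 /b/ blocks.
From /m/ at 14 rightward: 15 /b/ blocks.
From /m/ at 14 leftward: 13 /u/ → [+nasal]; 12 /o/ → [+nasal]; 11 /o/ → [+nasal]; 10 /t/ blocks.
From /n/ at 17 rightward: 18 /b/ blocks.
From /n/ at 17 leftward: 16 /e/ → [+nasal]; 15 /b/ blocks.
Targets with no active source: positions 1 9 stay [-nasal].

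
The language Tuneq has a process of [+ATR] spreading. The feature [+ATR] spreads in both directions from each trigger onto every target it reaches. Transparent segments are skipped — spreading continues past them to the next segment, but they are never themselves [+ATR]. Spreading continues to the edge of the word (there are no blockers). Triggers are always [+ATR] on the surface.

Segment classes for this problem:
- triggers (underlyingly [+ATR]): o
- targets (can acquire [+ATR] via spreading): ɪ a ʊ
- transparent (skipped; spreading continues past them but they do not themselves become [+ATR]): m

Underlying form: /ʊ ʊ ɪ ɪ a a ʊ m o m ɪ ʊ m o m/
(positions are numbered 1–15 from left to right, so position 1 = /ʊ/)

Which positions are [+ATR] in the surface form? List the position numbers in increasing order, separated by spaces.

1 2 3 4 5 6 7 9 11 12 14

From /o/ at 9 rightward: 10 /m/ transparent; 11 /ɪ/ → [+ATR]; 12 /ʊ/ → [+ATR]; 13 /m/ transparent; 14 /o/ is itself a trigger — this domain ends here.
From /o/ at 9 leftward: 8 /m/ transparent; 7 /ʊ/ → [+ATR]; 6 /a/ → [+ATR]; 5 /a/ → [+ATR]; 4 /ɪ/ → [+ATR]; 3 /ɪ/ → [+ATR]; 2 /ʊ/ → [+ATR]; 1 /ʊ/ → [+ATR]; word edge.
From /o/ at 14 rightward: 15 /m/ transparent; word edge.
From /o/ at 14 leftward: 13 /m/ transparent; 12 /ʊ/ → [+ATR]; 11 /ɪ/ → [+ATR]; 10 /m/ transparent; 9 /o/ is itself a trigger — this domain ends here.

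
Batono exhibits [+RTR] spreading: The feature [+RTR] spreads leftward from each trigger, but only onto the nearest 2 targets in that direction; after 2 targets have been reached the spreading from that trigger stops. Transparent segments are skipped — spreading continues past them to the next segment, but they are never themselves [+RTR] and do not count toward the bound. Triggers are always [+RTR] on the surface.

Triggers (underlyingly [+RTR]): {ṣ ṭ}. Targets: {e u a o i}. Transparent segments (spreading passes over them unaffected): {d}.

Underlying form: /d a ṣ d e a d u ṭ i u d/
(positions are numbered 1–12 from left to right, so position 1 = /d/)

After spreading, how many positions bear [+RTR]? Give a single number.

From /ṣ/ at 3 leftward: 2 /a/ → [+RTR]; 1 /d/ transparent; word edge.
From /ṭ/ at 9 leftward: 8 /u/ → [+RTR]; 7 /d/ transparent; 6 /a/ → [+RTR]; bound reached.
Targets with no active source: positions 5 10 11 stay [-emphatic].
[+RTR] positions on the surface: 2 3 6 8 9.

5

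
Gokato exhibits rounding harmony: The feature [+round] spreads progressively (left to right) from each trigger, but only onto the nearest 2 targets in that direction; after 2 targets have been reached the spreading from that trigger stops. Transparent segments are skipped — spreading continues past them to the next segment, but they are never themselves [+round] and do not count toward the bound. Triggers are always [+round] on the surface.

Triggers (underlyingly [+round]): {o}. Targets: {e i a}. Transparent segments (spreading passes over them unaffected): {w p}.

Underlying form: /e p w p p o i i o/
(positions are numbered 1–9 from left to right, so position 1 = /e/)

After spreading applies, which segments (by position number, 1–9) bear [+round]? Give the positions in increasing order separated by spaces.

6 7 8 9

From /o/ at 6 rightward: 7 /i/ → [+round]; 8 /i/ → [+round]; bound reached.
From /o/ at 9 rightward: word edge.
Target with no active source: position 1 stays [-round].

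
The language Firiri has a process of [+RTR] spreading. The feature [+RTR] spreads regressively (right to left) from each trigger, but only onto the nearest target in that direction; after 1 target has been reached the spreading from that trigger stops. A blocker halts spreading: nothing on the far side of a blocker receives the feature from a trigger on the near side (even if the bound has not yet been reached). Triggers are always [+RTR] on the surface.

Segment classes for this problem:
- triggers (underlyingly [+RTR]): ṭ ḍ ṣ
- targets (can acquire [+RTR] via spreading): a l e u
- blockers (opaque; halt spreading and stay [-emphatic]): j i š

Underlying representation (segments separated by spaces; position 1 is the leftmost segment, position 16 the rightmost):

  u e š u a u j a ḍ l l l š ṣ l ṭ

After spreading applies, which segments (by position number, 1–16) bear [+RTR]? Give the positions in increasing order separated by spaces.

8 9 14 15 16

From /ḍ/ at 9 leftward: 8 /a/ → [+RTR]; bound reached.
From /ṣ/ at 14 leftward: 13 /š/ blocks.
From /ṭ/ at 16 leftward: 15 /l/ → [+RTR]; bound reached.
Targets with no active source: positions 1 2 4 5 6 10 11 12 stay [-emphatic].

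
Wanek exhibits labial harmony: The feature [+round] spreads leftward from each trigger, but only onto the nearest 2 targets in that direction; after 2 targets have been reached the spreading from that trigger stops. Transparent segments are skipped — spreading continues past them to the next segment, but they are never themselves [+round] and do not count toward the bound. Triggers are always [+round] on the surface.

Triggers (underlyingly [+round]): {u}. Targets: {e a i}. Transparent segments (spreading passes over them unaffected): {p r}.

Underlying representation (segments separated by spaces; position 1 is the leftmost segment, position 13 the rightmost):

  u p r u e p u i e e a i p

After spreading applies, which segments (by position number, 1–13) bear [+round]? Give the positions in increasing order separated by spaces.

From /u/ at 1 leftward: word edge.
From /u/ at 4 leftward: 3 /r/ transparent; 2 /p/ transparent; 1 /u/ is itself a trigger — this domain ends here.
From /u/ at 7 leftward: 6 /p/ transparent; 5 /e/ → [+round]; 4 /u/ is itself a trigger — this domain ends here.
Targets with no active source: positions 8 9 10 11 12 stay [-round].

1 4 5 7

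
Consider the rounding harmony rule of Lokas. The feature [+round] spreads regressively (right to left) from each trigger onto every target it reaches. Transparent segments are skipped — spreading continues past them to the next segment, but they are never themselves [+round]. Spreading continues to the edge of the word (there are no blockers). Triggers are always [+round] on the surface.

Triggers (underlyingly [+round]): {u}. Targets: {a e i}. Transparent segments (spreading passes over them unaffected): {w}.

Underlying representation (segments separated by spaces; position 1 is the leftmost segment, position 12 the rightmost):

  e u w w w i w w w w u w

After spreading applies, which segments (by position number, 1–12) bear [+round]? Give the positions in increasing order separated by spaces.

From /u/ at 2 leftward: 1 /e/ → [+round]; word edge.
From /u/ at 11 leftward: 10 /w/ transparent; 9 /w/ transparent; 8 /w/ transparent; 7 /w/ transparent; 6 /i/ → [+round]; 5 /w/ transparent; 4 /w/ transparent; 3 /w/ transparent; 2 /u/ is itself a trigger — this domain ends here.

1 2 6 11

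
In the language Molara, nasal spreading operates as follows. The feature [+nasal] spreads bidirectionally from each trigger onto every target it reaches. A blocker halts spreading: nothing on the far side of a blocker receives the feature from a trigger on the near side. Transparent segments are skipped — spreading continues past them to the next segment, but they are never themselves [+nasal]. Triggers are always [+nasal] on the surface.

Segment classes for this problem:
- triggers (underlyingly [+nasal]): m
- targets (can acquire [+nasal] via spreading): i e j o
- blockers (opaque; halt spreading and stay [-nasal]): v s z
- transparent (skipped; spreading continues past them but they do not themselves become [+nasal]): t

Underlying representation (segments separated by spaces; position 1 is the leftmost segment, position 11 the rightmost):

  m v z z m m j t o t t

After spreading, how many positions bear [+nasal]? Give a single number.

5

From /m/ at 1 rightward: 2 /v/ blocks.
From /m/ at 1 leftward: word edge.
From /m/ at 5 rightward: 6 /m/ is itself a trigger — this domain ends here.
From /m/ at 5 leftward: 4 /z/ blocks.
From /m/ at 6 rightward: 7 /j/ → [+nasal]; 8 /t/ transparent; 9 /o/ → [+nasal]; 10 /t/ transparent; 11 /t/ transparent; word edge.
From /m/ at 6 leftward: 5 /m/ is itself a trigger — this domain ends here.
[+nasal] positions on the surface: 1 5 6 7 9.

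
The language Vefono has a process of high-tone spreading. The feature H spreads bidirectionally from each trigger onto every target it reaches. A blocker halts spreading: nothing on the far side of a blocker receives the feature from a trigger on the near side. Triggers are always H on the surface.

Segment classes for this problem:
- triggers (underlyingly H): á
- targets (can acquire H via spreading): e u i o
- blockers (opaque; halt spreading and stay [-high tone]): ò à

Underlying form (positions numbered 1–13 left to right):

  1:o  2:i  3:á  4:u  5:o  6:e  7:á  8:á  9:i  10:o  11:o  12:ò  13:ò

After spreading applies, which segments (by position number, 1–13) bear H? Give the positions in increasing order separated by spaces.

From /á/ at 3 rightward: 4 /u/ → H; 5 /o/ → H; 6 /e/ → H; 7 /á/ is itself a trigger — this domain ends here.
From /á/ at 3 leftward: 2 /i/ → H; 1 /o/ → H; word edge.
From /á/ at 7 rightward: 8 /á/ is itself a trigger — this domain ends here.
From /á/ at 7 leftward: 6 /e/ → H; 5 /o/ → H; 4 /u/ → H; 3 /á/ is itself a trigger — this domain ends here.
From /á/ at 8 rightward: 9 /i/ → H; 10 /o/ → H; 11 /o/ → H; 12 /ò/ blocks.
From /á/ at 8 leftward: 7 /á/ is itself a trigger — this domain ends here.

1 2 3 4 5 6 7 8 9 10 11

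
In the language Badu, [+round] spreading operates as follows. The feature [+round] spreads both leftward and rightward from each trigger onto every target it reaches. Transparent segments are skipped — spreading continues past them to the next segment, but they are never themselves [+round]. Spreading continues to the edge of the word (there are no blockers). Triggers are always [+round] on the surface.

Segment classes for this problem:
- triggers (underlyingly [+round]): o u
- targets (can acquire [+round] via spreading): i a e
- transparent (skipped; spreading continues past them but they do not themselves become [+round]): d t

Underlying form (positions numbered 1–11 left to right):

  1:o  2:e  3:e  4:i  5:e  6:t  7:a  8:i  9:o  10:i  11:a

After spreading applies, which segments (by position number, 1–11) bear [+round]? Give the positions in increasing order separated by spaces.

1 2 3 4 5 7 8 9 10 11

From /o/ at 1 rightward: 2 /e/ → [+round]; 3 /e/ → [+round]; 4 /i/ → [+round]; 5 /e/ → [+round]; 6 /t/ transparent; 7 /a/ → [+round]; 8 /i/ → [+round]; 9 /o/ is itself a trigger — this domain ends here.
From /o/ at 1 leftward: word edge.
From /o/ at 9 rightward: 10 /i/ → [+round]; 11 /a/ → [+round]; word edge.
From /o/ at 9 leftward: 8 /i/ → [+round]; 7 /a/ → [+round]; 6 /t/ transparent; 5 /e/ → [+round]; 4 /i/ → [+round]; 3 /e/ → [+round]; 2 /e/ → [+round]; 1 /o/ is itself a trigger — this domain ends here.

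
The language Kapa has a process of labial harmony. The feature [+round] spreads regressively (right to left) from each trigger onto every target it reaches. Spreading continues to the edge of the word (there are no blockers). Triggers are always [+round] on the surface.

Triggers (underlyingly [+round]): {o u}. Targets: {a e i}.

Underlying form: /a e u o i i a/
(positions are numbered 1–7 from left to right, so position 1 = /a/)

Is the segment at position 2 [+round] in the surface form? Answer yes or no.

yes

From /u/ at 3 leftward: 2 /e/ → [+round]; 1 /a/ → [+round]; word edge.
From /o/ at 4 leftward: 3 /u/ is itself a trigger — this domain ends here.
Targets with no active source: positions 5 6 7 stay [-round].
[+round] positions on the surface: 1 2 3 4.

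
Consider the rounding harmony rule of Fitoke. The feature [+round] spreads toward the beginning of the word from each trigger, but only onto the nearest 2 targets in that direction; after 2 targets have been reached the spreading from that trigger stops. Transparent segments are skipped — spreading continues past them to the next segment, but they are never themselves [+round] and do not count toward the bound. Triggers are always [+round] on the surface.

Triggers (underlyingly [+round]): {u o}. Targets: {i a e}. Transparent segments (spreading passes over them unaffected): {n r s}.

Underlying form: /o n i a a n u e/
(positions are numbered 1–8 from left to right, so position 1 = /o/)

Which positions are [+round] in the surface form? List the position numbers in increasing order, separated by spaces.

From /o/ at 1 leftward: word edge.
From /u/ at 7 leftward: 6 /n/ transparent; 5 /a/ → [+round]; 4 /a/ → [+round]; bound reached.
Targets with no active source: positions 3 8 stay [-round].

1 4 5 7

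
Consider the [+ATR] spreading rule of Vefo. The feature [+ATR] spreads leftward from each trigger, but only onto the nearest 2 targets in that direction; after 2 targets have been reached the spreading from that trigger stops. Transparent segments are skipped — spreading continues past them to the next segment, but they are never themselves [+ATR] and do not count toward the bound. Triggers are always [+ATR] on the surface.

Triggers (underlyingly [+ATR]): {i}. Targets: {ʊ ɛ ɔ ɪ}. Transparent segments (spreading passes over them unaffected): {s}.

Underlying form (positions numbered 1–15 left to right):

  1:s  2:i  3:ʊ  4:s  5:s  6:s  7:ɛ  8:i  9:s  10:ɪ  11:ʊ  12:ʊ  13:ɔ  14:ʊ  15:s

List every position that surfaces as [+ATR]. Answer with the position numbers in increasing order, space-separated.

2 3 7 8

From /i/ at 2 leftward: 1 /s/ transparent; word edge.
From /i/ at 8 leftward: 7 /ɛ/ → [+ATR]; 6 /s/ transparent; 5 /s/ transparent; 4 /s/ transparent; 3 /ʊ/ → [+ATR]; bound reached.
Targets with no active source: positions 10 11 12 13 14 stay [-ATR].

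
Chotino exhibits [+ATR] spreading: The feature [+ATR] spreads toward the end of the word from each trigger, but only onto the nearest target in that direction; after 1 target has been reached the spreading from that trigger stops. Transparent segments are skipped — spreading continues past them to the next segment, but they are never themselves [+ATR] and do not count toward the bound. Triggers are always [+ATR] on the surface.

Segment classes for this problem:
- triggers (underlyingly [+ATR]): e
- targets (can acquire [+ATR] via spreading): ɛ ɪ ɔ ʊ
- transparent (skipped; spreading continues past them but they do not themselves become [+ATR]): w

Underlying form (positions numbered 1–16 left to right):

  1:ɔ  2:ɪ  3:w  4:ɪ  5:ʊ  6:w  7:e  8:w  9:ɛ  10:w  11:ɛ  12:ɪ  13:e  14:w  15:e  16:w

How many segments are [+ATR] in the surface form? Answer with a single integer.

From /e/ at 7 rightward: 8 /w/ transparent; 9 /ɛ/ → [+ATR]; bound reached.
From /e/ at 13 rightward: 14 /w/ transparent; 15 /e/ is itself a trigger — this domain ends here.
From /e/ at 15 rightward: 16 /w/ transparent; word edge.
Targets with no active source: positions 1 2 4 5 11 12 stay [-ATR].
[+ATR] positions on the surface: 7 9 13 15.

4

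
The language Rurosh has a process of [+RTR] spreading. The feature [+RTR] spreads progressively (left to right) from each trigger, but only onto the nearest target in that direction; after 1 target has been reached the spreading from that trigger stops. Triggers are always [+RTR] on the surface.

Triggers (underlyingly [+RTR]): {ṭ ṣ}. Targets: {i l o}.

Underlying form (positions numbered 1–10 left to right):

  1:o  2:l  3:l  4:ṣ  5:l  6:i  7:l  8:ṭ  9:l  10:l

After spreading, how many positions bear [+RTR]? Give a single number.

4

From /ṣ/ at 4 rightward: 5 /l/ → [+RTR]; bound reached.
From /ṭ/ at 8 rightward: 9 /l/ → [+RTR]; bound reached.
Targets with no active source: positions 1 2 3 6 7 10 stay [-emphatic].
[+RTR] positions on the surface: 4 5 8 9.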